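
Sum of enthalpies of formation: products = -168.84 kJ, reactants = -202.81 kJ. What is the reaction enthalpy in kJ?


dH_rxn = sum(dH_f products) - sum(dH_f reactants)
dH_rxn = -168.84 - (-202.81)
dH_rxn = 33.97 kJ:

33.97 kJ


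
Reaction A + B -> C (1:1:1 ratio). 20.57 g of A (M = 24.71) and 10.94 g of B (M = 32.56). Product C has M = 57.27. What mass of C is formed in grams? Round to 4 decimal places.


Find moles of each reactant; the smaller value is the limiting reagent in a 1:1:1 reaction, so moles_C equals moles of the limiter.
n_A = mass_A / M_A = 20.57 / 24.71 = 0.832456 mol
n_B = mass_B / M_B = 10.94 / 32.56 = 0.335995 mol
Limiting reagent: B (smaller), n_limiting = 0.335995 mol
mass_C = n_limiting * M_C = 0.335995 * 57.27
mass_C = 19.24243365 g, rounded to 4 dp:

19.2424 g


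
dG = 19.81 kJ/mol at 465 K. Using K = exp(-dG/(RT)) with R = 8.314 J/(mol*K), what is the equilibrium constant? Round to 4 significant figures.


dG is in kJ/mol; multiply by 1000 to match R in J/(mol*K).
RT = 8.314 * 465 = 3866.01 J/mol
exponent = -dG*1000 / (RT) = -(19.81*1000) / 3866.01 = -5.12414608
K = exp(-5.12414608)
K = 0.0059512971, rounded to 4 significant figures:

0.005951


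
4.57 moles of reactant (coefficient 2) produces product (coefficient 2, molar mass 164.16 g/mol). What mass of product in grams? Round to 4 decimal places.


Use the coefficient ratio to convert reactant moles to product moles, then multiply by the product's molar mass.
moles_P = moles_R * (coeff_P / coeff_R) = 4.57 * (2/2) = 4.57
mass_P = moles_P * M_P = 4.57 * 164.16
mass_P = 750.2112 g, rounded to 4 dp:

750.2112 g


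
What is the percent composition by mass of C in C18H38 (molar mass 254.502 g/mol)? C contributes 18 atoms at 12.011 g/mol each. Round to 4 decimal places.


pct = 100 * (n_elem * M_elem) / M_total
mass_contribution = 18 * 12.011 = 216.198 g/mol
pct = 100 * 216.198 / 254.502
pct = 84.94943065 %, rounded to 4 dp:

84.9494 %


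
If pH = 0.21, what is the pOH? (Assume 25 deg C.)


At 25 deg C, pH + pOH = 14.
pOH = 14 - pH = 14 - 0.21
pOH = 13.79:

13.79


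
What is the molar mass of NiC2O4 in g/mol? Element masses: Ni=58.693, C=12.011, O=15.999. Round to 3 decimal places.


M = sum(count * atomic_mass) over atoms.
M = 1*58.693 + 2*12.011 + 4*15.999
M = 58.693 + 24.022 + 63.996
M = 146.711 g/mol, rounded to 3 dp:

146.711 g/mol


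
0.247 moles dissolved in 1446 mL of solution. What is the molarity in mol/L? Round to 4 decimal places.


Convert volume to liters: V_L = V_mL / 1000.
V_L = 1446 / 1000 = 1.446 L
M = n / V_L = 0.247 / 1.446
M = 0.17081604 mol/L, rounded to 4 dp:

0.1708 mol/L


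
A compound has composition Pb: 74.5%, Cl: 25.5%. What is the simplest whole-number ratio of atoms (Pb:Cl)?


Assume 100 g of compound, divide each mass% by atomic mass to get moles, then normalize by the smallest to get a raw atom ratio.
Moles per 100 g: Pb: 74.5/207.2 = 0.3596, Cl: 25.5/35.453 = 0.7193
Raw ratio (divide by min = 0.3596): Pb: 1.0, Cl: 2.0
Multiply by 1 to clear fractions: Pb: 1.0 ~= 1, Cl: 2.0 ~= 2
Reduce by GCD to get the simplest whole-number ratio:

1:2


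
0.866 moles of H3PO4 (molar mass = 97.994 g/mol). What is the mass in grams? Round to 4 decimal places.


mass = n * M
mass = 0.866 * 97.994
mass = 84.862804 g, rounded to 4 dp:

84.8628 g


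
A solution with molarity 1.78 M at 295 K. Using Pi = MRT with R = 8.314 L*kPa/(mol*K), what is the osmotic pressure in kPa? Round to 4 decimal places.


Osmotic pressure (van't Hoff): Pi = M*R*T.
RT = 8.314 * 295 = 2452.63
Pi = 1.78 * 2452.63
Pi = 4365.6814 kPa, rounded to 4 dp:

4365.6814 kPa


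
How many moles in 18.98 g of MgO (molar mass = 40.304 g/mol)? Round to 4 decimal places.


n = mass / M
n = 18.98 / 40.304
n = 0.470921 mol, rounded to 4 dp:

0.4709 mol


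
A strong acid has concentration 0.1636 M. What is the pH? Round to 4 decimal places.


A strong acid dissociates completely, so [H+] equals the given concentration.
pH = -log10([H+]) = -log10(0.1636)
pH = 0.7862167, rounded to 4 dp:

0.7862


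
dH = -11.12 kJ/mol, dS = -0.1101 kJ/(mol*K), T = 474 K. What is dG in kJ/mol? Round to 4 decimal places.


Gibbs: dG = dH - T*dS (consistent units, dS already in kJ/(mol*K)).
T*dS = 474 * -0.1101 = -52.1874
dG = -11.12 - (-52.1874)
dG = 41.0674 kJ/mol, rounded to 4 dp:

41.0674 kJ/mol


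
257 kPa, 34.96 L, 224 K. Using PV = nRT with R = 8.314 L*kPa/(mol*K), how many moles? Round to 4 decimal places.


PV = nRT, solve for n = PV / (RT).
PV = 257 * 34.96 = 8984.72
RT = 8.314 * 224 = 1862.336
n = 8984.72 / 1862.336
n = 4.82443555 mol, rounded to 4 dp:

4.8244 mol


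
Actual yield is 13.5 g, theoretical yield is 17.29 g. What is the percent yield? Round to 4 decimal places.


% yield = 100 * actual / theoretical
% yield = 100 * 13.5 / 17.29
% yield = 78.07981492 %, rounded to 4 dp:

78.0798 %


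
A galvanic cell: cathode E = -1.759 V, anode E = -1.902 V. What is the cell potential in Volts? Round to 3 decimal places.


Standard cell potential: E_cell = E_cathode - E_anode.
E_cell = -1.759 - (-1.902)
E_cell = 0.143 V, rounded to 3 dp:

0.143 V


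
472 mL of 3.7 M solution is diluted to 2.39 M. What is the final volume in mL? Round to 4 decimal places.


Dilution: M1*V1 = M2*V2, solve for V2.
V2 = M1*V1 / M2
V2 = 3.7 * 472 / 2.39
V2 = 1746.4 / 2.39
V2 = 730.71129707 mL, rounded to 4 dp:

730.7113 mL


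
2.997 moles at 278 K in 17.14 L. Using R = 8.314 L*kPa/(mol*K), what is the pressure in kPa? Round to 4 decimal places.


PV = nRT, solve for P = nRT / V.
nRT = 2.997 * 8.314 * 278 = 6926.9421
P = 6926.9421 / 17.14
P = 404.138979 kPa, rounded to 4 dp:

404.1390 kPa


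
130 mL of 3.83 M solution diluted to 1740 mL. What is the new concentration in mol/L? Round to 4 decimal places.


Dilution: M1*V1 = M2*V2, solve for M2.
M2 = M1*V1 / V2
M2 = 3.83 * 130 / 1740
M2 = 497.9 / 1740
M2 = 0.28614943 mol/L, rounded to 4 dp:

0.2861 mol/L


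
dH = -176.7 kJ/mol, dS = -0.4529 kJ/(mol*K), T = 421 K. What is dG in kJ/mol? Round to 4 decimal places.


Gibbs: dG = dH - T*dS (consistent units, dS already in kJ/(mol*K)).
T*dS = 421 * -0.4529 = -190.6709
dG = -176.7 - (-190.6709)
dG = 13.9709 kJ/mol, rounded to 4 dp:

13.9709 kJ/mol


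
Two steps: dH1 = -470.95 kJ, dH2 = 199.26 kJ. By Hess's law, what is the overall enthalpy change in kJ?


Hess's law: enthalpy is a state function, so add the step enthalpies.
dH_total = dH1 + dH2 = -470.95 + (199.26)
dH_total = -271.69 kJ:

-271.69 kJ


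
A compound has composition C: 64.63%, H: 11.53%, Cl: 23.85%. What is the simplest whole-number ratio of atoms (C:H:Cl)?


Assume 100 g of compound, divide each mass% by atomic mass to get moles, then normalize by the smallest to get a raw atom ratio.
Moles per 100 g: C: 64.63/12.011 = 5.3809, H: 11.53/1.008 = 11.4385, Cl: 23.85/35.453 = 0.6727
Raw ratio (divide by min = 0.6727): C: 7.999, H: 17.003, Cl: 1.0
Multiply by 1 to clear fractions: C: 7.999 ~= 8, H: 17.003 ~= 17, Cl: 1.0 ~= 1
Reduce by GCD to get the simplest whole-number ratio:

8:17:1


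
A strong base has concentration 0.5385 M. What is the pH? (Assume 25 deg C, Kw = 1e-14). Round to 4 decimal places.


A strong base dissociates completely, so [OH-] equals the given concentration.
pOH = -log10([OH-]) = -log10(0.5385) = 0.268814
pH = 14 - pOH = 14 - 0.268814
pH = 13.731186, rounded to 4 dp:

13.7312


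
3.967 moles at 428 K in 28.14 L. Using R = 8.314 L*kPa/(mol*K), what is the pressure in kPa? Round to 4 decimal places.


PV = nRT, solve for P = nRT / V.
nRT = 3.967 * 8.314 * 428 = 14116.1411
P = 14116.1411 / 28.14
P = 501.63969794 kPa, rounded to 4 dp:

501.6397 kPa


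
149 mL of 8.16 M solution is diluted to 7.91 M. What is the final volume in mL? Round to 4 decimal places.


Dilution: M1*V1 = M2*V2, solve for V2.
V2 = M1*V1 / M2
V2 = 8.16 * 149 / 7.91
V2 = 1215.84 / 7.91
V2 = 153.70922882 mL, rounded to 4 dp:

153.7092 mL


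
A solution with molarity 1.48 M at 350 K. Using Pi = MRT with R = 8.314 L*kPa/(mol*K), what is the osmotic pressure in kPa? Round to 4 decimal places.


Osmotic pressure (van't Hoff): Pi = M*R*T.
RT = 8.314 * 350 = 2909.9
Pi = 1.48 * 2909.9
Pi = 4306.652 kPa, rounded to 4 dp:

4306.6520 kPa


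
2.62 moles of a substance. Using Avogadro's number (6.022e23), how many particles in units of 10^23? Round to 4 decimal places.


N = n * NA, then divide by 1e23 for the requested units.
N / 1e23 = n * 6.022
N / 1e23 = 2.62 * 6.022
N / 1e23 = 15.77764, rounded to 4 dp:

15.7776


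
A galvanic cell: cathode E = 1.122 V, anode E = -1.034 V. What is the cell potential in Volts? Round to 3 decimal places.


Standard cell potential: E_cell = E_cathode - E_anode.
E_cell = 1.122 - (-1.034)
E_cell = 2.156 V, rounded to 3 dp:

2.156 V


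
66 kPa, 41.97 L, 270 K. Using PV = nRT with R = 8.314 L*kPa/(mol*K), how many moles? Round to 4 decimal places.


PV = nRT, solve for n = PV / (RT).
PV = 66 * 41.97 = 2770.02
RT = 8.314 * 270 = 2244.78
n = 2770.02 / 2244.78
n = 1.23398284 mol, rounded to 4 dp:

1.2340 mol


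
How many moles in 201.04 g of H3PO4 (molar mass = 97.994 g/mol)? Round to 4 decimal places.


n = mass / M
n = 201.04 / 97.994
n = 2.05155418 mol, rounded to 4 dp:

2.0516 mol


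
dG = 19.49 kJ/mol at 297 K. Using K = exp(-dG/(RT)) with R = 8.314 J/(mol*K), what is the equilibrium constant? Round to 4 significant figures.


dG is in kJ/mol; multiply by 1000 to match R in J/(mol*K).
RT = 8.314 * 297 = 2469.258 J/mol
exponent = -dG*1000 / (RT) = -(19.49*1000) / 2469.258 = -7.89305937
K = exp(-7.89305937)
K = 0.00037332568, rounded to 4 significant figures:

0.0003733


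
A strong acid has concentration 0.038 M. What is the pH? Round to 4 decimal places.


A strong acid dissociates completely, so [H+] equals the given concentration.
pH = -log10([H+]) = -log10(0.038)
pH = 1.4202164, rounded to 4 dp:

1.4202


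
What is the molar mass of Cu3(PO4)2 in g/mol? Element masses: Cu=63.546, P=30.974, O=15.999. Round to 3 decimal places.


M = sum(count * atomic_mass) over atoms.
M = 3*63.546 + 2*30.974 + 8*15.999
M = 190.638 + 61.948 + 127.992
M = 380.578 g/mol, rounded to 3 dp:

380.578 g/mol


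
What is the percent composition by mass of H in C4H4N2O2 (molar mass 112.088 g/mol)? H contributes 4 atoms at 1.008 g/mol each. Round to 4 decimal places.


pct = 100 * (n_elem * M_elem) / M_total
mass_contribution = 4 * 1.008 = 4.032 g/mol
pct = 100 * 4.032 / 112.088
pct = 3.59717365 %, rounded to 4 dp:

3.5972 %


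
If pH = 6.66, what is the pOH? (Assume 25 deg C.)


At 25 deg C, pH + pOH = 14.
pOH = 14 - pH = 14 - 6.66
pOH = 7.34:

7.34


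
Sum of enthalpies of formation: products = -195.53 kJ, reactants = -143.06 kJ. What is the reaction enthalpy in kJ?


dH_rxn = sum(dH_f products) - sum(dH_f reactants)
dH_rxn = -195.53 - (-143.06)
dH_rxn = -52.47 kJ:

-52.47 kJ


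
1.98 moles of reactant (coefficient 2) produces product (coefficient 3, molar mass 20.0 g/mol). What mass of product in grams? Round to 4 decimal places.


Use the coefficient ratio to convert reactant moles to product moles, then multiply by the product's molar mass.
moles_P = moles_R * (coeff_P / coeff_R) = 1.98 * (3/2) = 2.97
mass_P = moles_P * M_P = 2.97 * 20.0
mass_P = 59.4 g, rounded to 4 dp:

59.4000 g


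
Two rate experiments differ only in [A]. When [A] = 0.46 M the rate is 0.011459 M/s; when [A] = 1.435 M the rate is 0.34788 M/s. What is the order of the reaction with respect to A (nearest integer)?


Rate is proportional to [A]^n, so rate2/rate1 = ([A]2/[A]1)^n. Take logs to solve for n.
rate2/rate1 = 0.34788 / 0.011459 = 30.3587
[A]2/[A]1 = 1.435 / 0.46 = 3.1196
n = ln(30.3587) / ln(3.1196) = 3.0
Nearest integer order:

3


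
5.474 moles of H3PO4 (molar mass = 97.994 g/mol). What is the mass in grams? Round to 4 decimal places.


mass = n * M
mass = 5.474 * 97.994
mass = 536.419156 g, rounded to 4 dp:

536.4192 g


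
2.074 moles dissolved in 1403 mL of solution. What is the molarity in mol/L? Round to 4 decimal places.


Convert volume to liters: V_L = V_mL / 1000.
V_L = 1403 / 1000 = 1.403 L
M = n / V_L = 2.074 / 1.403
M = 1.47826087 mol/L, rounded to 4 dp:

1.4783 mol/L


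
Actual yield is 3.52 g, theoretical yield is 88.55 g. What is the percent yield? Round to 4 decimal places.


% yield = 100 * actual / theoretical
% yield = 100 * 3.52 / 88.55
% yield = 3.97515528 %, rounded to 4 dp:

3.9752 %


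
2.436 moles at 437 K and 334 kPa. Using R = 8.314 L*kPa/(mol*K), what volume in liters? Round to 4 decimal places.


PV = nRT, solve for V = nRT / P.
nRT = 2.436 * 8.314 * 437 = 8850.519
V = 8850.519 / 334
V = 26.49855988 L, rounded to 4 dp:

26.4986 L


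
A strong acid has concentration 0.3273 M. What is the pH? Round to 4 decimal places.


A strong acid dissociates completely, so [H+] equals the given concentration.
pH = -log10([H+]) = -log10(0.3273)
pH = 0.48505399, rounded to 4 dp:

0.4851


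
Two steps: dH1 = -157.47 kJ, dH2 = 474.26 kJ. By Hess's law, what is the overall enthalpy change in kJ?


Hess's law: enthalpy is a state function, so add the step enthalpies.
dH_total = dH1 + dH2 = -157.47 + (474.26)
dH_total = 316.79 kJ:

316.79 kJ


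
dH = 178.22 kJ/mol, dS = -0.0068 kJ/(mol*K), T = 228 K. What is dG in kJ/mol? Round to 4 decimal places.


Gibbs: dG = dH - T*dS (consistent units, dS already in kJ/(mol*K)).
T*dS = 228 * -0.0068 = -1.5504
dG = 178.22 - (-1.5504)
dG = 179.7704 kJ/mol, rounded to 4 dp:

179.7704 kJ/mol


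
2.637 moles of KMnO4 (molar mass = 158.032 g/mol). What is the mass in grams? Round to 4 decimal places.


mass = n * M
mass = 2.637 * 158.032
mass = 416.730384 g, rounded to 4 dp:

416.7304 g


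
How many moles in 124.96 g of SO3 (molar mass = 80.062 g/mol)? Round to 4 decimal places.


n = mass / M
n = 124.96 / 80.062
n = 1.56079039 mol, rounded to 4 dp:

1.5608 mol


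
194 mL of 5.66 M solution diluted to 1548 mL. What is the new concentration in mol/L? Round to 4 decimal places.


Dilution: M1*V1 = M2*V2, solve for M2.
M2 = M1*V1 / V2
M2 = 5.66 * 194 / 1548
M2 = 1098.04 / 1548
M2 = 0.70932817 mol/L, rounded to 4 dp:

0.7093 mol/L


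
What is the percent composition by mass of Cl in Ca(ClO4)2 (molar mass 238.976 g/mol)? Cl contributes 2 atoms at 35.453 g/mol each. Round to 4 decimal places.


pct = 100 * (n_elem * M_elem) / M_total
mass_contribution = 2 * 35.453 = 70.906 g/mol
pct = 100 * 70.906 / 238.976
pct = 29.67076192 %, rounded to 4 dp:

29.6708 %


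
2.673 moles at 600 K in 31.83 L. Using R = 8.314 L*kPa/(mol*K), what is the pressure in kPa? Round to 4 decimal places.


PV = nRT, solve for P = nRT / V.
nRT = 2.673 * 8.314 * 600 = 13333.9932
P = 13333.9932 / 31.83
P = 418.91276155 kPa, rounded to 4 dp:

418.9128 kPa


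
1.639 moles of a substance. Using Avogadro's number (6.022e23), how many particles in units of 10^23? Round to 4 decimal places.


N = n * NA, then divide by 1e23 for the requested units.
N / 1e23 = n * 6.022
N / 1e23 = 1.639 * 6.022
N / 1e23 = 9.870058, rounded to 4 dp:

9.8701


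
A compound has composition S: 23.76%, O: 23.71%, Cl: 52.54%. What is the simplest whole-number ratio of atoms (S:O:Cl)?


Assume 100 g of compound, divide each mass% by atomic mass to get moles, then normalize by the smallest to get a raw atom ratio.
Moles per 100 g: S: 23.76/32.065 = 0.741, O: 23.71/15.999 = 1.482, Cl: 52.54/35.453 = 1.482
Raw ratio (divide by min = 0.741): S: 1.0, O: 2.0, Cl: 2.0
Multiply by 1 to clear fractions: S: 1.0 ~= 1, O: 2.0 ~= 2, Cl: 2.0 ~= 2
Reduce by GCD to get the simplest whole-number ratio:

1:2:2


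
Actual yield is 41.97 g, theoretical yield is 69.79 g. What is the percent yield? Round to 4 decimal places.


% yield = 100 * actual / theoretical
% yield = 100 * 41.97 / 69.79
% yield = 60.13755552 %, rounded to 4 dp:

60.1376 %


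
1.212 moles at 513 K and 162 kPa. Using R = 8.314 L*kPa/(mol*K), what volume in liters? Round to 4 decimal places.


PV = nRT, solve for V = nRT / P.
nRT = 1.212 * 8.314 * 513 = 5169.2794
V = 5169.2794 / 162
V = 31.9091321 L, rounded to 4 dp:

31.9091 L


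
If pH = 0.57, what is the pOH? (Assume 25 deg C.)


At 25 deg C, pH + pOH = 14.
pOH = 14 - pH = 14 - 0.57
pOH = 13.43:

13.43


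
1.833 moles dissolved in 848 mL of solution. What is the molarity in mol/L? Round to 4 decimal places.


Convert volume to liters: V_L = V_mL / 1000.
V_L = 848 / 1000 = 0.848 L
M = n / V_L = 1.833 / 0.848
M = 2.1615566 mol/L, rounded to 4 dp:

2.1616 mol/L


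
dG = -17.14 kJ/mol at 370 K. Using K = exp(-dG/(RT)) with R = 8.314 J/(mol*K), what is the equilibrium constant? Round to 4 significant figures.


dG is in kJ/mol; multiply by 1000 to match R in J/(mol*K).
RT = 8.314 * 370 = 3076.18 J/mol
exponent = -dG*1000 / (RT) = -(-17.14*1000) / 3076.18 = 5.5718456
K = exp(5.5718456)
K = 262.91889, rounded to 4 significant figures:

262.9


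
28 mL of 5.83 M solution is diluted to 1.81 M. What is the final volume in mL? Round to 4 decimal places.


Dilution: M1*V1 = M2*V2, solve for V2.
V2 = M1*V1 / M2
V2 = 5.83 * 28 / 1.81
V2 = 163.24 / 1.81
V2 = 90.1878453 mL, rounded to 4 dp:

90.1878 mL


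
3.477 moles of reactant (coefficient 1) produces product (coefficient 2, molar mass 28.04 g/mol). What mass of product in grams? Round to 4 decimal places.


Use the coefficient ratio to convert reactant moles to product moles, then multiply by the product's molar mass.
moles_P = moles_R * (coeff_P / coeff_R) = 3.477 * (2/1) = 6.954
mass_P = moles_P * M_P = 6.954 * 28.04
mass_P = 194.99016 g, rounded to 4 dp:

194.9902 g


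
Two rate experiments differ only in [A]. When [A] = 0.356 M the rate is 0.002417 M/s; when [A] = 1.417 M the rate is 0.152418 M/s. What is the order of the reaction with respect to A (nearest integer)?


Rate is proportional to [A]^n, so rate2/rate1 = ([A]2/[A]1)^n. Take logs to solve for n.
rate2/rate1 = 0.152418 / 0.002417 = 63.0608
[A]2/[A]1 = 1.417 / 0.356 = 3.9803
n = ln(63.0608) / ln(3.9803) = 3.0
Nearest integer order:

3


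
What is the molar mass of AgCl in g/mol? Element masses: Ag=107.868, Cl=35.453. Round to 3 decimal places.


M = sum(count * atomic_mass) over atoms.
M = 1*107.868 + 1*35.453
M = 107.868 + 35.453
M = 143.321 g/mol, rounded to 3 dp:

143.321 g/mol


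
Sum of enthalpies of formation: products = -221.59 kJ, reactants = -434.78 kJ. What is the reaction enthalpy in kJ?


dH_rxn = sum(dH_f products) - sum(dH_f reactants)
dH_rxn = -221.59 - (-434.78)
dH_rxn = 213.19 kJ:

213.19 kJ


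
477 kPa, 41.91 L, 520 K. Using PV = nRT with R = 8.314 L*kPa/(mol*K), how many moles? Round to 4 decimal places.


PV = nRT, solve for n = PV / (RT).
PV = 477 * 41.91 = 19991.07
RT = 8.314 * 520 = 4323.28
n = 19991.07 / 4323.28
n = 4.62405165 mol, rounded to 4 dp:

4.6241 mol


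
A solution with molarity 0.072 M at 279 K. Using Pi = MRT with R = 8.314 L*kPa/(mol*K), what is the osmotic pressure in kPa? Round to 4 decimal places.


Osmotic pressure (van't Hoff): Pi = M*R*T.
RT = 8.314 * 279 = 2319.606
Pi = 0.072 * 2319.606
Pi = 167.011632 kPa, rounded to 4 dp:

167.0116 kPa


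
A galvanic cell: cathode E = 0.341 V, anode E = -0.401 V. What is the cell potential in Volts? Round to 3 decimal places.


Standard cell potential: E_cell = E_cathode - E_anode.
E_cell = 0.341 - (-0.401)
E_cell = 0.742 V, rounded to 3 dp:

0.742 V


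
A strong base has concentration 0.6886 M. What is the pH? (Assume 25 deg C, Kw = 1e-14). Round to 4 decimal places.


A strong base dissociates completely, so [OH-] equals the given concentration.
pOH = -log10([OH-]) = -log10(0.6886) = 0.162033
pH = 14 - pOH = 14 - 0.162033
pH = 13.837967, rounded to 4 dp:

13.8380


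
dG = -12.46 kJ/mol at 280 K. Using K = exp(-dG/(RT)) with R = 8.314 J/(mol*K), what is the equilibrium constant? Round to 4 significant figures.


dG is in kJ/mol; multiply by 1000 to match R in J/(mol*K).
RT = 8.314 * 280 = 2327.92 J/mol
exponent = -dG*1000 / (RT) = -(-12.46*1000) / 2327.92 = 5.35241761
K = exp(5.35241761)
K = 211.11808, rounded to 4 significant figures:

211.1


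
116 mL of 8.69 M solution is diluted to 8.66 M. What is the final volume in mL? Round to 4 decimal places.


Dilution: M1*V1 = M2*V2, solve for V2.
V2 = M1*V1 / M2
V2 = 8.69 * 116 / 8.66
V2 = 1008.04 / 8.66
V2 = 116.40184758 mL, rounded to 4 dp:

116.4018 mL


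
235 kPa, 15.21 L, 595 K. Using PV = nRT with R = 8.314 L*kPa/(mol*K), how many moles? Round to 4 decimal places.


PV = nRT, solve for n = PV / (RT).
PV = 235 * 15.21 = 3574.35
RT = 8.314 * 595 = 4946.83
n = 3574.35 / 4946.83
n = 0.72255364 mol, rounded to 4 dp:

0.7226 mol


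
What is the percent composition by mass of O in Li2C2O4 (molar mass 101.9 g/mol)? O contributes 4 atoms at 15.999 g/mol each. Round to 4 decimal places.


pct = 100 * (n_elem * M_elem) / M_total
mass_contribution = 4 * 15.999 = 63.996 g/mol
pct = 100 * 63.996 / 101.9
pct = 62.80274779 %, rounded to 4 dp:

62.8027 %


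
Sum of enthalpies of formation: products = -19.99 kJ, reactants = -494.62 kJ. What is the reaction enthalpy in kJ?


dH_rxn = sum(dH_f products) - sum(dH_f reactants)
dH_rxn = -19.99 - (-494.62)
dH_rxn = 474.63 kJ:

474.63 kJ


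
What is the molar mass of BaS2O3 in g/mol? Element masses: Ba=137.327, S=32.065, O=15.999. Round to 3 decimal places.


M = sum(count * atomic_mass) over atoms.
M = 1*137.327 + 2*32.065 + 3*15.999
M = 137.327 + 64.13 + 47.997
M = 249.454 g/mol, rounded to 3 dp:

249.454 g/mol


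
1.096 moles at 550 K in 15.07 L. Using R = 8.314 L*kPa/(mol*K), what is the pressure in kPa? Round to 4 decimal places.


PV = nRT, solve for P = nRT / V.
nRT = 1.096 * 8.314 * 550 = 5011.6792
P = 5011.6792 / 15.07
P = 332.56 kPa, rounded to 4 dp:

332.5600 kPa


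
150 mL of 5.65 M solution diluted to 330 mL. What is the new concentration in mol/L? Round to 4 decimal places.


Dilution: M1*V1 = M2*V2, solve for M2.
M2 = M1*V1 / V2
M2 = 5.65 * 150 / 330
M2 = 847.5 / 330
M2 = 2.56818182 mol/L, rounded to 4 dp:

2.5682 mol/L


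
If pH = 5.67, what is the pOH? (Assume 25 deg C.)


At 25 deg C, pH + pOH = 14.
pOH = 14 - pH = 14 - 5.67
pOH = 8.33:

8.33


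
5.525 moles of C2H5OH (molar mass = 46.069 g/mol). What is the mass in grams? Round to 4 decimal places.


mass = n * M
mass = 5.525 * 46.069
mass = 254.531225 g, rounded to 4 dp:

254.5312 g


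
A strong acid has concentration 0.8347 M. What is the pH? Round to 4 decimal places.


A strong acid dissociates completely, so [H+] equals the given concentration.
pH = -log10([H+]) = -log10(0.8347)
pH = 0.07846959, rounded to 4 dp:

0.0785


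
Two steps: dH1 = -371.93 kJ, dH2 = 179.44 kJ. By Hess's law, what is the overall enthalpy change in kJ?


Hess's law: enthalpy is a state function, so add the step enthalpies.
dH_total = dH1 + dH2 = -371.93 + (179.44)
dH_total = -192.49 kJ:

-192.49 kJ


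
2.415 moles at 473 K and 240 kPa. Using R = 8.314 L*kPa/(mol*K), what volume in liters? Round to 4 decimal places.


PV = nRT, solve for V = nRT / P.
nRT = 2.415 * 8.314 * 473 = 9497.0406
V = 9497.0406 / 240
V = 39.5710025 L, rounded to 4 dp:

39.5710 L


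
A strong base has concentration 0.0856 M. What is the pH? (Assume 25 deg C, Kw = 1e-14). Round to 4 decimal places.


A strong base dissociates completely, so [OH-] equals the given concentration.
pOH = -log10([OH-]) = -log10(0.0856) = 1.067526
pH = 14 - pOH = 14 - 1.067526
pH = 12.932474, rounded to 4 dp:

12.9325


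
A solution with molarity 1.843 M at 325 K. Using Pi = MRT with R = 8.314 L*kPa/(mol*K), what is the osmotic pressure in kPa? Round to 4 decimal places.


Osmotic pressure (van't Hoff): Pi = M*R*T.
RT = 8.314 * 325 = 2702.05
Pi = 1.843 * 2702.05
Pi = 4979.87815 kPa, rounded to 4 dp:

4979.8782 kPa


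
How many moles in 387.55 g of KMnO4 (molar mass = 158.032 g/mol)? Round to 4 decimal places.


n = mass / M
n = 387.55 / 158.032
n = 2.45235142 mol, rounded to 4 dp:

2.4524 mol


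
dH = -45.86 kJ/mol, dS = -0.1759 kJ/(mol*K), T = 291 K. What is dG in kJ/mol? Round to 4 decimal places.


Gibbs: dG = dH - T*dS (consistent units, dS already in kJ/(mol*K)).
T*dS = 291 * -0.1759 = -51.1869
dG = -45.86 - (-51.1869)
dG = 5.3269 kJ/mol, rounded to 4 dp:

5.3269 kJ/mol


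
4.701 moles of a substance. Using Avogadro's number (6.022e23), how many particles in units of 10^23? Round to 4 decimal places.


N = n * NA, then divide by 1e23 for the requested units.
N / 1e23 = n * 6.022
N / 1e23 = 4.701 * 6.022
N / 1e23 = 28.309422, rounded to 4 dp:

28.3094


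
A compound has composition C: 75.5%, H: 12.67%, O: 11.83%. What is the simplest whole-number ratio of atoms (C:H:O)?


Assume 100 g of compound, divide each mass% by atomic mass to get moles, then normalize by the smallest to get a raw atom ratio.
Moles per 100 g: C: 75.5/12.011 = 6.2859, H: 12.67/1.008 = 12.5694, O: 11.83/15.999 = 0.7394
Raw ratio (divide by min = 0.7394): C: 8.501, H: 16.999, O: 1.0
Multiply by 2 to clear fractions: C: 17.002 ~= 17, H: 33.998 ~= 34, O: 2.0 ~= 2
Reduce by GCD to get the simplest whole-number ratio:

17:34:2


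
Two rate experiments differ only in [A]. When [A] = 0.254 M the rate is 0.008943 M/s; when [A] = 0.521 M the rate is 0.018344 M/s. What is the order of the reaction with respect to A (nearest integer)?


Rate is proportional to [A]^n, so rate2/rate1 = ([A]2/[A]1)^n. Take logs to solve for n.
rate2/rate1 = 0.018344 / 0.008943 = 2.0512
[A]2/[A]1 = 0.521 / 0.254 = 2.0512
n = ln(2.0512) / ln(2.0512) = 1.0
Nearest integer order:

1


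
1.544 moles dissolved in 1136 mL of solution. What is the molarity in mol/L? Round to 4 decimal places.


Convert volume to liters: V_L = V_mL / 1000.
V_L = 1136 / 1000 = 1.136 L
M = n / V_L = 1.544 / 1.136
M = 1.35915493 mol/L, rounded to 4 dp:

1.3592 mol/L


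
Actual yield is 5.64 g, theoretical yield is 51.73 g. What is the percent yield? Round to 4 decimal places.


% yield = 100 * actual / theoretical
% yield = 100 * 5.64 / 51.73
% yield = 10.90276435 %, rounded to 4 dp:

10.9028 %


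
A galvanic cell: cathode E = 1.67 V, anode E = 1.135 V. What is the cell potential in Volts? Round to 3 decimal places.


Standard cell potential: E_cell = E_cathode - E_anode.
E_cell = 1.67 - (1.135)
E_cell = 0.535 V, rounded to 3 dp:

0.535 V


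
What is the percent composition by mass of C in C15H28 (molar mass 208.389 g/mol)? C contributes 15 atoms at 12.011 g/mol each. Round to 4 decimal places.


pct = 100 * (n_elem * M_elem) / M_total
mass_contribution = 15 * 12.011 = 180.165 g/mol
pct = 100 * 180.165 / 208.389
pct = 86.45609893 %, rounded to 4 dp:

86.4561 %


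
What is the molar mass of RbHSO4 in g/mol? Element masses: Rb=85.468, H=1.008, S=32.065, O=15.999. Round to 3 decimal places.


M = sum(count * atomic_mass) over atoms.
M = 1*85.468 + 1*1.008 + 1*32.065 + 4*15.999
M = 85.468 + 1.008 + 32.065 + 63.996
M = 182.537 g/mol, rounded to 3 dp:

182.537 g/mol


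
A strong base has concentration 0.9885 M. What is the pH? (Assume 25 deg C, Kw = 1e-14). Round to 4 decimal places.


A strong base dissociates completely, so [OH-] equals the given concentration.
pOH = -log10([OH-]) = -log10(0.9885) = 0.005023
pH = 14 - pOH = 14 - 0.005023
pH = 13.994977, rounded to 4 dp:

13.9950


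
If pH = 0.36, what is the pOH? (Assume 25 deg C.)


At 25 deg C, pH + pOH = 14.
pOH = 14 - pH = 14 - 0.36
pOH = 13.64:

13.64


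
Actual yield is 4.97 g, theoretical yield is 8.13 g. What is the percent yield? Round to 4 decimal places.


% yield = 100 * actual / theoretical
% yield = 100 * 4.97 / 8.13
% yield = 61.13161132 %, rounded to 4 dp:

61.1316 %


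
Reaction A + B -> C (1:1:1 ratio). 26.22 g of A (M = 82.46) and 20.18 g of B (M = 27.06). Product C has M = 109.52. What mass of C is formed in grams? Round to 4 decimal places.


Find moles of each reactant; the smaller value is the limiting reagent in a 1:1:1 reaction, so moles_C equals moles of the limiter.
n_A = mass_A / M_A = 26.22 / 82.46 = 0.317972 mol
n_B = mass_B / M_B = 20.18 / 27.06 = 0.74575 mol
Limiting reagent: A (smaller), n_limiting = 0.317972 mol
mass_C = n_limiting * M_C = 0.317972 * 109.52
mass_C = 34.82429344 g, rounded to 4 dp:

34.8243 g


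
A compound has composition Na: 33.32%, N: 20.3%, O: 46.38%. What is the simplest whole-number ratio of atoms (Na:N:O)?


Assume 100 g of compound, divide each mass% by atomic mass to get moles, then normalize by the smallest to get a raw atom ratio.
Moles per 100 g: Na: 33.32/22.99 = 1.4493, N: 20.3/14.007 = 1.4493, O: 46.38/15.999 = 2.8989
Raw ratio (divide by min = 1.4493): Na: 1.0, N: 1.0, O: 2.0
Multiply by 1 to clear fractions: Na: 1.0 ~= 1, N: 1.0 ~= 1, O: 2.0 ~= 2
Reduce by GCD to get the simplest whole-number ratio:

1:1:2


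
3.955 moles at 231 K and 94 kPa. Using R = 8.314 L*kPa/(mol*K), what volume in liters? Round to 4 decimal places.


PV = nRT, solve for V = nRT / P.
nRT = 3.955 * 8.314 * 231 = 7595.712
V = 7595.712 / 94
V = 80.80544681 L, rounded to 4 dp:

80.8054 L


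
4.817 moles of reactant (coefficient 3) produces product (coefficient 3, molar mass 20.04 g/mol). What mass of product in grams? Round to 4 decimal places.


Use the coefficient ratio to convert reactant moles to product moles, then multiply by the product's molar mass.
moles_P = moles_R * (coeff_P / coeff_R) = 4.817 * (3/3) = 4.817
mass_P = moles_P * M_P = 4.817 * 20.04
mass_P = 96.53268 g, rounded to 4 dp:

96.5327 g


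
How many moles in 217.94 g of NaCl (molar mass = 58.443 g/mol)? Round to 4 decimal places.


n = mass / M
n = 217.94 / 58.443
n = 3.72910357 mol, rounded to 4 dp:

3.7291 mol


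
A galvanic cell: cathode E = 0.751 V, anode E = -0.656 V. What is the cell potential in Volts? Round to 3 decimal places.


Standard cell potential: E_cell = E_cathode - E_anode.
E_cell = 0.751 - (-0.656)
E_cell = 1.407 V, rounded to 3 dp:

1.407 V


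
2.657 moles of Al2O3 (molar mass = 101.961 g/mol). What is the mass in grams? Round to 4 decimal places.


mass = n * M
mass = 2.657 * 101.961
mass = 270.910377 g, rounded to 4 dp:

270.9104 g


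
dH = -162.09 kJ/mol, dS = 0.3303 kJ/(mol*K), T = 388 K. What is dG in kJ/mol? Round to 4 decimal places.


Gibbs: dG = dH - T*dS (consistent units, dS already in kJ/(mol*K)).
T*dS = 388 * 0.3303 = 128.1564
dG = -162.09 - (128.1564)
dG = -290.2464 kJ/mol, rounded to 4 dp:

-290.2464 kJ/mol


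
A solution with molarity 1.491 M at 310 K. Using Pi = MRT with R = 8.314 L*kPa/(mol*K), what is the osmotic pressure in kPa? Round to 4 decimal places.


Osmotic pressure (van't Hoff): Pi = M*R*T.
RT = 8.314 * 310 = 2577.34
Pi = 1.491 * 2577.34
Pi = 3842.81394 kPa, rounded to 4 dp:

3842.8139 kPa


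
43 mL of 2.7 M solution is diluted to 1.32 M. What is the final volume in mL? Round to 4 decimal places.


Dilution: M1*V1 = M2*V2, solve for V2.
V2 = M1*V1 / M2
V2 = 2.7 * 43 / 1.32
V2 = 116.1 / 1.32
V2 = 87.95454545 mL, rounded to 4 dp:

87.9545 mL


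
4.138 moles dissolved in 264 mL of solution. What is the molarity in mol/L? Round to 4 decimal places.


Convert volume to liters: V_L = V_mL / 1000.
V_L = 264 / 1000 = 0.264 L
M = n / V_L = 4.138 / 0.264
M = 15.67424242 mol/L, rounded to 4 dp:

15.6742 mol/L


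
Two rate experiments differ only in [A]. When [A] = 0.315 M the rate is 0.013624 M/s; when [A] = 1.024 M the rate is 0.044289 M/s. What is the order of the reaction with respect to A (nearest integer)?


Rate is proportional to [A]^n, so rate2/rate1 = ([A]2/[A]1)^n. Take logs to solve for n.
rate2/rate1 = 0.044289 / 0.013624 = 3.2508
[A]2/[A]1 = 1.024 / 0.315 = 3.2508
n = ln(3.2508) / ln(3.2508) = 1.0
Nearest integer order:

1


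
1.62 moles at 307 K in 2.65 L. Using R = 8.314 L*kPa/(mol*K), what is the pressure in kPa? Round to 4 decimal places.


PV = nRT, solve for P = nRT / V.
nRT = 1.62 * 8.314 * 307 = 4134.8848
P = 4134.8848 / 2.65
P = 1560.33388679 kPa, rounded to 4 dp:

1560.3339 kPa


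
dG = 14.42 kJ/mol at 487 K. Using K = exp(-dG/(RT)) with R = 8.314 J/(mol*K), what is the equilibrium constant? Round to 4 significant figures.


dG is in kJ/mol; multiply by 1000 to match R in J/(mol*K).
RT = 8.314 * 487 = 4048.918 J/mol
exponent = -dG*1000 / (RT) = -(14.42*1000) / 4048.918 = -3.5614453
K = exp(-3.5614453)
K = 0.028397752, rounded to 4 significant figures:

0.02840


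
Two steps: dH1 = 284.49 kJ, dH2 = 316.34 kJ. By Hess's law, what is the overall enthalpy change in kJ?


Hess's law: enthalpy is a state function, so add the step enthalpies.
dH_total = dH1 + dH2 = 284.49 + (316.34)
dH_total = 600.83 kJ:

600.83 kJ


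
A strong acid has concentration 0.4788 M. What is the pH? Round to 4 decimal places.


A strong acid dissociates completely, so [H+] equals the given concentration.
pH = -log10([H+]) = -log10(0.4788)
pH = 0.31984586, rounded to 4 dp:

0.3198


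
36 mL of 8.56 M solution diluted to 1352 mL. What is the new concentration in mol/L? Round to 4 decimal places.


Dilution: M1*V1 = M2*V2, solve for M2.
M2 = M1*V1 / V2
M2 = 8.56 * 36 / 1352
M2 = 308.16 / 1352
M2 = 0.22792899 mol/L, rounded to 4 dp:

0.2279 mol/L


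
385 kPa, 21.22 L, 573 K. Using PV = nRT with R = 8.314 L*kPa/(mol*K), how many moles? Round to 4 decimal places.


PV = nRT, solve for n = PV / (RT).
PV = 385 * 21.22 = 8169.7
RT = 8.314 * 573 = 4763.922
n = 8169.7 / 4763.922
n = 1.71491053 mol, rounded to 4 dp:

1.7149 mol


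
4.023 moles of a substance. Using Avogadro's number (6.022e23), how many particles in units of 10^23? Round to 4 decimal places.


N = n * NA, then divide by 1e23 for the requested units.
N / 1e23 = n * 6.022
N / 1e23 = 4.023 * 6.022
N / 1e23 = 24.226506, rounded to 4 dp:

24.2265


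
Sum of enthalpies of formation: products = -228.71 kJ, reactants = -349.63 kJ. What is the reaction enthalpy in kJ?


dH_rxn = sum(dH_f products) - sum(dH_f reactants)
dH_rxn = -228.71 - (-349.63)
dH_rxn = 120.92 kJ:

120.92 kJ


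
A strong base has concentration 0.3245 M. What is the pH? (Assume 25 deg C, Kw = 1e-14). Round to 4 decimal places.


A strong base dissociates completely, so [OH-] equals the given concentration.
pOH = -log10([OH-]) = -log10(0.3245) = 0.488785
pH = 14 - pOH = 14 - 0.488785
pH = 13.511215, rounded to 4 dp:

13.5112


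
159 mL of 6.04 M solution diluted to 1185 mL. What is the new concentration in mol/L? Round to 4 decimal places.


Dilution: M1*V1 = M2*V2, solve for M2.
M2 = M1*V1 / V2
M2 = 6.04 * 159 / 1185
M2 = 960.36 / 1185
M2 = 0.81043038 mol/L, rounded to 4 dp:

0.8104 mol/L


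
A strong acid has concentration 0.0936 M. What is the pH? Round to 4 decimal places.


A strong acid dissociates completely, so [H+] equals the given concentration.
pH = -log10([H+]) = -log10(0.0936)
pH = 1.02872415, rounded to 4 dp:

1.0287


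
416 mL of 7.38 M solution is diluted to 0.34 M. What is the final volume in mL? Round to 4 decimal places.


Dilution: M1*V1 = M2*V2, solve for V2.
V2 = M1*V1 / M2
V2 = 7.38 * 416 / 0.34
V2 = 3070.08 / 0.34
V2 = 9029.64705882 mL, rounded to 4 dp:

9029.6471 mL


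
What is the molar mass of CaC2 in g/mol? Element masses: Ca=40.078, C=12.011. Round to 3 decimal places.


M = sum(count * atomic_mass) over atoms.
M = 1*40.078 + 2*12.011
M = 40.078 + 24.022
M = 64.1 g/mol, rounded to 3 dp:

64.100 g/mol


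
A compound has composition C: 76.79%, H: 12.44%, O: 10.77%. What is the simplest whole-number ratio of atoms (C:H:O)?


Assume 100 g of compound, divide each mass% by atomic mass to get moles, then normalize by the smallest to get a raw atom ratio.
Moles per 100 g: C: 76.79/12.011 = 6.3933, H: 12.44/1.008 = 12.3413, O: 10.77/15.999 = 0.6732
Raw ratio (divide by min = 0.6732): C: 9.497, H: 18.333, O: 1.0
Multiply by 6 to clear fractions: C: 56.984 ~= 57, H: 109.999 ~= 110, O: 6.0 ~= 6
Reduce by GCD to get the simplest whole-number ratio:

57:110:6


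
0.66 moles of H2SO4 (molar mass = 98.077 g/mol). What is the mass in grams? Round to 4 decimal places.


mass = n * M
mass = 0.66 * 98.077
mass = 64.73082 g, rounded to 4 dp:

64.7308 g


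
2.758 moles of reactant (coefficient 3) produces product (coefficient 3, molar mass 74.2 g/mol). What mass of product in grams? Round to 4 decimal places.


Use the coefficient ratio to convert reactant moles to product moles, then multiply by the product's molar mass.
moles_P = moles_R * (coeff_P / coeff_R) = 2.758 * (3/3) = 2.758
mass_P = moles_P * M_P = 2.758 * 74.2
mass_P = 204.6436 g, rounded to 4 dp:

204.6436 g


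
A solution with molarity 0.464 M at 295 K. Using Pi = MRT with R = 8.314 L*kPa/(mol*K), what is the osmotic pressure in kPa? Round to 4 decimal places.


Osmotic pressure (van't Hoff): Pi = M*R*T.
RT = 8.314 * 295 = 2452.63
Pi = 0.464 * 2452.63
Pi = 1138.02032 kPa, rounded to 4 dp:

1138.0203 kPa


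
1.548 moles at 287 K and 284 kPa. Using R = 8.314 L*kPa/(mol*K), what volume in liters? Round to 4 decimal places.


PV = nRT, solve for V = nRT / P.
nRT = 1.548 * 8.314 * 287 = 3693.7107
V = 3693.7107 / 284
V = 13.00602359 L, rounded to 4 dp:

13.0060 L


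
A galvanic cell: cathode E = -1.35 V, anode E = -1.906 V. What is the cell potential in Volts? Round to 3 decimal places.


Standard cell potential: E_cell = E_cathode - E_anode.
E_cell = -1.35 - (-1.906)
E_cell = 0.556 V, rounded to 3 dp:

0.556 V


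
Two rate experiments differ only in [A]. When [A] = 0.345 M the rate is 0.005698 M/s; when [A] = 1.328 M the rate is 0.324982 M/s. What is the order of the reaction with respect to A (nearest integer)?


Rate is proportional to [A]^n, so rate2/rate1 = ([A]2/[A]1)^n. Take logs to solve for n.
rate2/rate1 = 0.324982 / 0.005698 = 57.0344
[A]2/[A]1 = 1.328 / 0.345 = 3.8493
n = ln(57.0344) / ln(3.8493) = 3.0
Nearest integer order:

3


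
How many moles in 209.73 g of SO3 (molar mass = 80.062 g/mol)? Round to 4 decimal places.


n = mass / M
n = 209.73 / 80.062
n = 2.61959481 mol, rounded to 4 dp:

2.6196 mol


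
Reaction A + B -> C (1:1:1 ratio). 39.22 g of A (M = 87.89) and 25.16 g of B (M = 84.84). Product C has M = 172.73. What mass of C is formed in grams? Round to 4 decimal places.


Find moles of each reactant; the smaller value is the limiting reagent in a 1:1:1 reaction, so moles_C equals moles of the limiter.
n_A = mass_A / M_A = 39.22 / 87.89 = 0.44624 mol
n_B = mass_B / M_B = 25.16 / 84.84 = 0.296558 mol
Limiting reagent: B (smaller), n_limiting = 0.296558 mol
mass_C = n_limiting * M_C = 0.296558 * 172.73
mass_C = 51.22446334 g, rounded to 4 dp:

51.2245 g


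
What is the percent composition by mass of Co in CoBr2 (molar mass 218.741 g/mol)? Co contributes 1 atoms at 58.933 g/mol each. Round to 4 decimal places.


pct = 100 * (n_elem * M_elem) / M_total
mass_contribution = 1 * 58.933 = 58.933 g/mol
pct = 100 * 58.933 / 218.741
pct = 26.94190847 %, rounded to 4 dp:

26.9419 %


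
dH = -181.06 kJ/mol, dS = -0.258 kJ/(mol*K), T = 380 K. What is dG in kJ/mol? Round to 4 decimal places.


Gibbs: dG = dH - T*dS (consistent units, dS already in kJ/(mol*K)).
T*dS = 380 * -0.258 = -98.04
dG = -181.06 - (-98.04)
dG = -83.02 kJ/mol, rounded to 4 dp:

-83.0200 kJ/mol


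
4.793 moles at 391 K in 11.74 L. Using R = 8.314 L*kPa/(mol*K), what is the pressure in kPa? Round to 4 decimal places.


PV = nRT, solve for P = nRT / V.
nRT = 4.793 * 8.314 * 391 = 15580.9598
P = 15580.9598 / 11.74
P = 1327.16863714 kPa, rounded to 4 dp:

1327.1686 kPa


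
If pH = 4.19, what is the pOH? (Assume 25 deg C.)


At 25 deg C, pH + pOH = 14.
pOH = 14 - pH = 14 - 4.19
pOH = 9.81:

9.81


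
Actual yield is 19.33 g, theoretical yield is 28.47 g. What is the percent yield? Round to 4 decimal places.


% yield = 100 * actual / theoretical
% yield = 100 * 19.33 / 28.47
% yield = 67.89603091 %, rounded to 4 dp:

67.8960 %
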